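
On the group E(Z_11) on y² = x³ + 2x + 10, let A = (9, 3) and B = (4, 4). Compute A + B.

(2, 0)

(9, 3) + (4, 4). λ = (4 - 3)/(4 - 9) ≡ 1/6 mod 11. 6⁻¹ ≡ 2 (mod 11), so λ ≡ 2.
  x = λ² - 9 - 4 = 4 - 13 ≡ 2; y = λ·(9 - 2) - 3 ≡ 0. → (2, 0)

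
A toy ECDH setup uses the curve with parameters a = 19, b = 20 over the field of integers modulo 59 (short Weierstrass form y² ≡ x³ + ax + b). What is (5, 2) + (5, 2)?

tangent at (5, 2): λ = (3·5² + 19)/(2·2) ≡ 35/4. 4⁻¹ ≡ 15 (mod 59), so λ ≡ 35·15 ≡ 53.
  x = λ² - 5 - 5 = 2809 - 10 ≡ 26; y = λ·(5 - 26) - 2 ≡ 6. → (26, 6)

(26, 6)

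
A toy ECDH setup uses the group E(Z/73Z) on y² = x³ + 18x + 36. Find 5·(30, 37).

Write G = (30, 37).
Repeated addition: build up to 5G.
2G: tangent at (30, 37): λ = (3·30² + 18)/(2·37) ≡ 17/1. 1⁻¹ ≡ 1 (mod 73), so λ ≡ 17·1 ≡ 17.
  x = λ² - 30 - 30 = 289 - 60 ≡ 10; y = λ·(30 - 10) - 37 ≡ 11. → (10, 11)
3G: (10, 11) + (30, 37). λ = (37 - 11)/(30 - 10) ≡ 26/20 mod 73. 20⁻¹ ≡ 11 (mod 73), so λ ≡ 67.
  x = λ² - 10 - 30 = 4489 - 40 ≡ 69; y = λ·(10 - 69) - 11 ≡ 51. → (69, 51)
4G: (69, 51) + (30, 37). λ = (37 - 51)/(30 - 69) ≡ 59/34 mod 73. 34⁻¹ ≡ 58 (mod 73), so λ ≡ 64.
  x = λ² - 69 - 30 = 4096 - 99 ≡ 55; y = λ·(69 - 55) - 51 ≡ 42. → (55, 42)
5G: (55, 42) + (30, 37). λ = (37 - 42)/(30 - 55) ≡ 68/48 mod 73. 48⁻¹ ≡ 35 (mod 73) since 48·35 = 1680 ≡ 1, so λ ≡ 44.
  x = λ² - 55 - 30 = 1936 - 85 ≡ 26; y = λ·(55 - 26) - 42 ≡ 66. → (26, 66)

(26, 66)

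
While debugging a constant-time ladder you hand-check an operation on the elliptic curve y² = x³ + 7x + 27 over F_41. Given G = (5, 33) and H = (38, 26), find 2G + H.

First 2G:
Repeated addition: build up to 2G.
2G: tangent at (5, 33): λ = (3·5² + 7)/(2·33) ≡ 0/25. 25⁻¹ ≡ 23 (mod 41) since 25·23 = 575 ≡ 1, so λ ≡ 0·23 ≡ 0.
  x = λ² - 5 - 5 = 0 - 10 ≡ 31; y = λ·(5 - 31) - 33 ≡ 8. → (31, 8)
2G = (31, 8).
Finally 2G + H:
(31, 8) + (38, 26). λ = (26 - 8)/(38 - 31) ≡ 18/7 mod 41. 7⁻¹ ≡ 6 (mod 41) since 7·6 = 42 ≡ 1, so λ ≡ 26.
  x = λ² - 31 - 38 = 676 - 69 ≡ 33; y = λ·(31 - 33) - 8 ≡ 22. → (33, 22)

(33, 22)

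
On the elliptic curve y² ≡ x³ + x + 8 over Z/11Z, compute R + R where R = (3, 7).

(9, 3)

tangent at (3, 7): λ = (3·3² + 1)/(2·7) ≡ 6/3. 3⁻¹ ≡ 4 (mod 11) since 3·4 = 12 ≡ 1, so λ ≡ 6·4 ≡ 2.
  x = λ² - 3 - 3 = 4 - 6 ≡ 9; y = λ·(3 - 9) - 7 ≡ 3. → (9, 3)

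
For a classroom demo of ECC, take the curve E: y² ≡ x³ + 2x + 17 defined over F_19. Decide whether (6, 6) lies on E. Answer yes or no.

y² = 6² ≡ 17; x³ + 2x + 17 = 245 ≡ 17 (mod 19). 17 = 17.

yes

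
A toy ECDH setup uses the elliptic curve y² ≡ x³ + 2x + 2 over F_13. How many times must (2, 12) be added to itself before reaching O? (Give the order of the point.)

2P: tangent at (2, 12): λ = (3·2² + 2)/(2·12) ≡ 1/11. 11⁻¹ ≡ 6 (mod 13), so λ ≡ 1·6 ≡ 6.
  x = λ² - 2 - 2 = 36 - 4 ≡ 6; y = λ·(2 - 6) - 12 ≡ 3. → (6, 3)
3P: (6, 3) + (2, 12). λ = (12 - 3)/(2 - 6) ≡ 9/9 mod 13. 9⁻¹ ≡ 3 (mod 13), so λ ≡ 1.
  x = λ² - 6 - 2 = 1 - 8 ≡ 6; y = λ·(6 - 6) - 3 ≡ 10. → (6, 10)
4P: (6, 10) + (2, 12). λ = (12 - 10)/(2 - 6) ≡ 2/9 mod 13. 9⁻¹ ≡ 3 (mod 13), so λ ≡ 6.
  x = λ² - 6 - 2 = 36 - 8 ≡ 2; y = λ·(6 - 2) - 10 ≡ 1. → (2, 1)
5P: (2, 1) + (2, 12): same x and y₁ ≡ -y₂, so the sum is O.
5P = O, so the order is 5.

5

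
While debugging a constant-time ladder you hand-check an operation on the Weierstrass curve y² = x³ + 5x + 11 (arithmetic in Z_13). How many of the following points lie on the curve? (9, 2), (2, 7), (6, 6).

1

(9, 2): 2² ≡ 4, rhs ≡ 5 → off.
(2, 7): 7² ≡ 10, rhs ≡ 3 → off.
(6, 6): 6² ≡ 10, rhs ≡ 10 → on.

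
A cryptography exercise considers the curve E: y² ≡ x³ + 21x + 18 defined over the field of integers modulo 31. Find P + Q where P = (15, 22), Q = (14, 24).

(6, 22)

(15, 22) + (14, 24). λ = (24 - 22)/(14 - 15) ≡ 2/30 mod 31. 30⁻¹ ≡ 30 (mod 31) since 30·30 = 900 ≡ 1, so λ ≡ 29.
  x = λ² - 15 - 14 = 841 - 29 ≡ 6; y = λ·(15 - 6) - 22 ≡ 22. → (6, 22)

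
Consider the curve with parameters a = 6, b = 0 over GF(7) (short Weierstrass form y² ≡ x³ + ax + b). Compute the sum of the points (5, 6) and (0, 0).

(4, 5)

(5, 6) + (0, 0). λ = (0 - 6)/(0 - 5) ≡ 1/2 mod 7. 2⁻¹ ≡ 4 (mod 7), so λ ≡ 4.
  x = λ² - 5 - 0 = 16 - 5 ≡ 4; y = λ·(5 - 4) - 6 ≡ 5. → (4, 5)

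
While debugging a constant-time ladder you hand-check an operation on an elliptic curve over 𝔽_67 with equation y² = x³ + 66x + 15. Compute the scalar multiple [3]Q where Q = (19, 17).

(27, 43)

Repeated addition: build up to 3Q.
2Q: tangent at (19, 17): λ = (3·19² + 66)/(2·17) ≡ 10/34. 34⁻¹ ≡ 2 (mod 67), so λ ≡ 10·2 ≡ 20.
  x = λ² - 19 - 19 = 400 - 38 ≡ 27; y = λ·(19 - 27) - 17 ≡ 24. → (27, 24)
3Q: (27, 24) + (19, 17). λ = (17 - 24)/(19 - 27) ≡ 60/59 mod 67. 59⁻¹ ≡ 25 (mod 67) since 59·25 = 1475 ≡ 1, so λ ≡ 26.
  x = λ² - 27 - 19 = 676 - 46 ≡ 27; y = λ·(27 - 27) - 24 ≡ 43. → (27, 43)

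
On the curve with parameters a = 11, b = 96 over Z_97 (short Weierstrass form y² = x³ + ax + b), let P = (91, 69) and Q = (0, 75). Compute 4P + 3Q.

(63, 73)

First 4P:
Repeated addition: build up to 4P.
2P: tangent at (91, 69): λ = (3·91² + 11)/(2·69) ≡ 22/41. 41⁻¹ ≡ 71 (mod 97), so λ ≡ 22·71 ≡ 10.
  x = λ² - 91 - 91 = 100 - 182 ≡ 15; y = λ·(91 - 15) - 69 ≡ 12. → (15, 12)
3P: (15, 12) + (91, 69). λ = (69 - 12)/(91 - 15) ≡ 57/76 mod 97. 76⁻¹ ≡ 60 (mod 97), so λ ≡ 25.
  x = λ² - 15 - 91 = 625 - 106 ≡ 34; y = λ·(15 - 34) - 12 ≡ 95. → (34, 95)
4P: (34, 95) + (91, 69). λ = (69 - 95)/(91 - 34) ≡ 71/57 mod 97. 57⁻¹ ≡ 80 (mod 97), so λ ≡ 54.
  x = λ² - 34 - 91 = 2916 - 125 ≡ 75; y = λ·(34 - 75) - 95 ≡ 19. → (75, 19)
4P = (75, 19).
Next 3Q:
Repeated addition: build up to 3Q.
2Q: tangent at (0, 75): λ = (3·0² + 11)/(2·75) ≡ 11/53. 53⁻¹ ≡ 11 (mod 97), so λ ≡ 11·11 ≡ 24.
  x = λ² - 0 - 0 = 576 - 0 ≡ 91; y = λ·(0 - 91) - 75 ≡ 69. → (91, 69)
3Q: (91, 69) + (0, 75). λ = (75 - 69)/(0 - 91) ≡ 6/6 mod 97. 6⁻¹ ≡ 81 (mod 97), so λ ≡ 1.
  x = λ² - 91 - 0 = 1 - 91 ≡ 7; y = λ·(91 - 7) - 69 ≡ 15. → (7, 15)
3Q = (7, 15).
Finally 4P + 3Q:
(75, 19) + (7, 15). λ = (15 - 19)/(7 - 75) ≡ 93/29 mod 97. 29⁻¹ ≡ 87 (mod 97), so λ ≡ 40.
  x = λ² - 75 - 7 = 1600 - 82 ≡ 63; y = λ·(75 - 63) - 19 ≡ 73. → (63, 73)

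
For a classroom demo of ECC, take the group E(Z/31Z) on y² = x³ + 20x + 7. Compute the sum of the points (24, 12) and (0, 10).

(21, 27)

(24, 12) + (0, 10). λ = (10 - 12)/(0 - 24) ≡ 29/7 mod 31. 7⁻¹ ≡ 9 (mod 31) since 7·9 = 63 ≡ 1, so λ ≡ 13.
  x = λ² - 24 - 0 = 169 - 24 ≡ 21; y = λ·(24 - 21) - 12 ≡ 27. → (21, 27)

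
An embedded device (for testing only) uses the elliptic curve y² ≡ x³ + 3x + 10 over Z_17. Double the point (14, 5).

(15, 9)

tangent at (14, 5): λ = (3·14² + 3)/(2·5) ≡ 13/10. 10⁻¹ ≡ 12 (mod 17), so λ ≡ 13·12 ≡ 3.
  x = λ² - 14 - 14 = 9 - 28 ≡ 15; y = λ·(14 - 15) - 5 ≡ 9. → (15, 9)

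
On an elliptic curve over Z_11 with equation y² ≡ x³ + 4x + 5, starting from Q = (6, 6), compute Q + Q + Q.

Repeated addition: build up to 3Q.
2Q: tangent at (6, 6): λ = (3·6² + 4)/(2·6) ≡ 2/1. 1⁻¹ ≡ 1 (mod 11) since 1·1 = 1 ≡ 1, so λ ≡ 2·1 ≡ 2.
  x = λ² - 6 - 6 = 4 - 12 ≡ 3; y = λ·(6 - 3) - 6 ≡ 0. → (3, 0)
3Q: (3, 0) + (6, 6). λ = (6 - 0)/(6 - 3) ≡ 6/3 mod 11. 3⁻¹ ≡ 4 (mod 11) since 3·4 = 12 ≡ 1, so λ ≡ 2.
  x = λ² - 3 - 6 = 4 - 9 ≡ 6; y = λ·(3 - 6) - 0 ≡ 5. → (6, 5)

(6, 5)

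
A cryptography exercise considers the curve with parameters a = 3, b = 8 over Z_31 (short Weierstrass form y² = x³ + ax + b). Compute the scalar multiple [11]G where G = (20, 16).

(6, 5)

Double-and-add on 11 = (1011)₂. Start with G = (20, 16) for the leading 1-bit.
double: tangent at (20, 16): λ = (3·20² + 3)/(2·16) ≡ 25/1. 1⁻¹ ≡ 1 (mod 31), so λ ≡ 25·1 ≡ 25.
  x = λ² - 20 - 20 = 625 - 40 ≡ 27; y = λ·(20 - 27) - 16 ≡ 26. → (27, 26)
double: tangent at (27, 26): λ = (3·27² + 3)/(2·26) ≡ 20/21. 21⁻¹ ≡ 3 (mod 31) since 21·3 = 63 ≡ 1, so λ ≡ 20·3 ≡ 29.
  x = λ² - 27 - 27 = 841 - 54 ≡ 12; y = λ·(27 - 12) - 26 ≡ 6. → (12, 6)
add G: (12, 6) + (20, 16). λ = (16 - 6)/(20 - 12) ≡ 10/8 mod 31. 8⁻¹ ≡ 4 (mod 31) since 8·4 = 32 ≡ 1, so λ ≡ 9.
  x = λ² - 12 - 20 = 81 - 32 ≡ 18; y = λ·(12 - 18) - 6 ≡ 2. → (18, 2)
double: tangent at (18, 2): λ = (3·18² + 3)/(2·2) ≡ 14/4. 4⁻¹ ≡ 8 (mod 31), so λ ≡ 14·8 ≡ 19.
  x = λ² - 18 - 18 = 361 - 36 ≡ 15; y = λ·(18 - 15) - 2 ≡ 24. → (15, 24)
add G: (15, 24) + (20, 16). λ = (16 - 24)/(20 - 15) ≡ 23/5 mod 31. 5⁻¹ ≡ 25 (mod 31), so λ ≡ 17.
  x = λ² - 15 - 20 = 289 - 35 ≡ 6; y = λ·(15 - 6) - 24 ≡ 5. → (6, 5)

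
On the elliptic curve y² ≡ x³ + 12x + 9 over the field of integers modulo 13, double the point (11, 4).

tangent at (11, 4): λ = (3·11² + 12)/(2·4) ≡ 11/8. 8⁻¹ ≡ 5 (mod 13), so λ ≡ 11·5 ≡ 3.
  x = λ² - 11 - 11 = 9 - 22 ≡ 0; y = λ·(11 - 0) - 4 ≡ 3. → (0, 3)

(0, 3)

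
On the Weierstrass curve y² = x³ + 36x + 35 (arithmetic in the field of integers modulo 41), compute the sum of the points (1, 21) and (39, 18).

(1, 21) + (39, 18). λ = (18 - 21)/(39 - 1) ≡ 38/38 mod 41. 38⁻¹ ≡ 27 (mod 41), so λ ≡ 1.
  x = λ² - 1 - 39 = 1 - 40 ≡ 2; y = λ·(1 - 2) - 21 ≡ 19. → (2, 19)

(2, 19)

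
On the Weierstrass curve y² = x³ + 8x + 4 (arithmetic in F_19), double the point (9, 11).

tangent at (9, 11): λ = (3·9² + 8)/(2·11) ≡ 4/3. 3⁻¹ ≡ 13 (mod 19), so λ ≡ 4·13 ≡ 14.
  x = λ² - 9 - 9 = 196 - 18 ≡ 7; y = λ·(9 - 7) - 11 ≡ 17. → (7, 17)

(7, 17)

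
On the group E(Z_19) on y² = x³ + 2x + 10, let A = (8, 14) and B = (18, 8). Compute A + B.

(8, 14) + (18, 8). λ = (8 - 14)/(18 - 8) ≡ 13/10 mod 19. 10⁻¹ ≡ 2 (mod 19), so λ ≡ 7.
  x = λ² - 8 - 18 = 49 - 26 ≡ 4; y = λ·(8 - 4) - 14 ≡ 14. → (4, 14)

(4, 14)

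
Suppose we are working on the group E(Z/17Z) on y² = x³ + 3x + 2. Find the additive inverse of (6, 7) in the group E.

-(6, 7) = (6, -7 mod 17) = (6, 10).

(6, 10)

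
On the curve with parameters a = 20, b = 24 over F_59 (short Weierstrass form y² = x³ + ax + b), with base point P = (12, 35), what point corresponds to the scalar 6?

Repeated addition: build up to 6P.
2P: tangent at (12, 35): λ = (3·12² + 20)/(2·35) ≡ 39/11. 11⁻¹ ≡ 43 (mod 59), so λ ≡ 39·43 ≡ 25.
  x = λ² - 12 - 12 = 625 - 24 ≡ 11; y = λ·(12 - 11) - 35 ≡ 49. → (11, 49)
3P: (11, 49) + (12, 35). λ = (35 - 49)/(12 - 11) ≡ 45/1 mod 59. 1⁻¹ ≡ 1 (mod 59), so λ ≡ 45.
  x = λ² - 11 - 12 = 2025 - 23 ≡ 55; y = λ·(11 - 55) - 49 ≡ 36. → (55, 36)
4P: (55, 36) + (12, 35). λ = (35 - 36)/(12 - 55) ≡ 58/16 mod 59. 16⁻¹ ≡ 48 (mod 59), so λ ≡ 11.
  x = λ² - 55 - 12 = 121 - 67 ≡ 54; y = λ·(55 - 54) - 36 ≡ 34. → (54, 34)
5P: (54, 34) + (12, 35). λ = (35 - 34)/(12 - 54) ≡ 1/17 mod 59. 17⁻¹ ≡ 7 (mod 59) since 17·7 = 119 ≡ 1, so λ ≡ 7.
  x = λ² - 54 - 12 = 49 - 66 ≡ 42; y = λ·(54 - 42) - 34 ≡ 50. → (42, 50)
6P: (42, 50) + (12, 35). λ = (35 - 50)/(12 - 42) ≡ 44/29 mod 59. 29⁻¹ ≡ 57 (mod 59), so λ ≡ 30.
  x = λ² - 42 - 12 = 900 - 54 ≡ 20; y = λ·(42 - 20) - 50 ≡ 20. → (20, 20)

(20, 20)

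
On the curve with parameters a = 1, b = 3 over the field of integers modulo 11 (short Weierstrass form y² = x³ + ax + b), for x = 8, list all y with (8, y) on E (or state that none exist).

x³ + 1x + 3 = 523 ≡ 6 (mod 11).
6 is a non-residue mod 11; no y exists.

none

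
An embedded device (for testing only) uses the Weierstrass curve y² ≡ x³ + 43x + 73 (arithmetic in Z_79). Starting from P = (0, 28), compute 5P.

Double-and-add on 5 = (101)₂. Start with P = (0, 28) for the leading 1-bit.
double: tangent at (0, 28): λ = (3·0² + 43)/(2·28) ≡ 43/56. 56⁻¹ ≡ 24 (mod 79), so λ ≡ 43·24 ≡ 5.
  x = λ² - 0 - 0 = 25 - 0 ≡ 25; y = λ·(0 - 25) - 28 ≡ 5. → (25, 5)
double: tangent at (25, 5): λ = (3·25² + 43)/(2·5) ≡ 22/10. 10⁻¹ ≡ 8 (mod 79) since 10·8 = 80 ≡ 1, so λ ≡ 22·8 ≡ 18.
  x = λ² - 25 - 25 = 324 - 50 ≡ 37; y = λ·(25 - 37) - 5 ≡ 16. → (37, 16)
add P: (37, 16) + (0, 28). λ = (28 - 16)/(0 - 37) ≡ 12/42 mod 79. 42⁻¹ ≡ 32 (mod 79), so λ ≡ 68.
  x = λ² - 37 - 0 = 4624 - 37 ≡ 5; y = λ·(37 - 5) - 16 ≡ 27. → (5, 27)

(5, 27)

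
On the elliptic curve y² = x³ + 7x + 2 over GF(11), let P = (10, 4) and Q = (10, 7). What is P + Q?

The two points share x = 10 and their y-coordinates satisfy 4 + 7 ≡ 0 (mod 11), so they are inverses. Their sum is O.

O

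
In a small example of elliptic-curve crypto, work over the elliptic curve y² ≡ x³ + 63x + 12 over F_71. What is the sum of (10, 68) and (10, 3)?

O

The two points share x = 10 and their y-coordinates satisfy 68 + 3 ≡ 0 (mod 71), so they are inverses. Their sum is 𝒪.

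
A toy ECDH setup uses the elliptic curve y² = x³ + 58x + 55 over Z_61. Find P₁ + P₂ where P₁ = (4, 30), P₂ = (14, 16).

(4, 30) + (14, 16). λ = (16 - 30)/(14 - 4) ≡ 47/10 mod 61. 10⁻¹ ≡ 55 (mod 61), so λ ≡ 23.
  x = λ² - 4 - 14 = 529 - 18 ≡ 23; y = λ·(4 - 23) - 30 ≡ 21. → (23, 21)

(23, 21)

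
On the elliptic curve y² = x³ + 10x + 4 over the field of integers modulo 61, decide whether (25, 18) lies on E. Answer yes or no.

yes

y² = 18² ≡ 19; x³ + 10x + 4 = 15879 ≡ 19 (mod 61). 19 = 19.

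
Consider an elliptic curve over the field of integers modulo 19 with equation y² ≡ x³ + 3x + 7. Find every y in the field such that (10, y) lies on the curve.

x³ + 3x + 7 = 1037 ≡ 11 (mod 19).
Square roots of 11 mod 19: 7 and 12 (since 7² = 49 ≡ 11).

7, 12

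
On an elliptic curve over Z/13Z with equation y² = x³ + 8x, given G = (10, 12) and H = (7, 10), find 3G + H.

First 3G:
Repeated addition: build up to 3G.
2G: tangent at (10, 12): λ = (3·10² + 8)/(2·12) ≡ 9/11. 11⁻¹ ≡ 6 (mod 13), so λ ≡ 9·6 ≡ 2.
  x = λ² - 10 - 10 = 4 - 20 ≡ 10; y = λ·(10 - 10) - 12 ≡ 1. → (10, 1)
3G: (10, 1) + (10, 12): same x and y₁ ≡ -y₂, so the sum is O.
3G = O.
Finally 3G + H:
O + (7, 10) = (7, 10) (identity).

(7, 10)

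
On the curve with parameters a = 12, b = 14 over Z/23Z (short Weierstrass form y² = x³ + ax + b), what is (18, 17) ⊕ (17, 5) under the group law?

(18, 17) + (17, 5). λ = (5 - 17)/(17 - 18) ≡ 11/22 mod 23. 22⁻¹ ≡ 22 (mod 23) since 22·22 = 484 ≡ 1, so λ ≡ 12.
  x = λ² - 18 - 17 = 144 - 35 ≡ 17; y = λ·(18 - 17) - 17 ≡ 18. → (17, 18)

(17, 18)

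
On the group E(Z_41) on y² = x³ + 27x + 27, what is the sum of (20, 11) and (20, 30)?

The two points share x = 20 and their y-coordinates satisfy 11 + 30 ≡ 0 (mod 41), so they are inverses. Their sum is 𝒪.

O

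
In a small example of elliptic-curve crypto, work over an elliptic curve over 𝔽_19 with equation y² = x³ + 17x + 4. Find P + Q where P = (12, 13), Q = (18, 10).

(13, 16)

(12, 13) + (18, 10). λ = (10 - 13)/(18 - 12) ≡ 16/6 mod 19. 6⁻¹ ≡ 16 (mod 19), so λ ≡ 9.
  x = λ² - 12 - 18 = 81 - 30 ≡ 13; y = λ·(12 - 13) - 13 ≡ 16. → (13, 16)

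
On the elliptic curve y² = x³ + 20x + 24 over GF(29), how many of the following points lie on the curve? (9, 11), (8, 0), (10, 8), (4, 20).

(9, 11): 11² ≡ 5, rhs ≡ 5 → on.
(8, 0): 0² ≡ 0, rhs ≡ 0 → on.
(10, 8): 8² ≡ 6, rhs ≡ 6 → on.
(4, 20): 20² ≡ 23, rhs ≡ 23 → on.

4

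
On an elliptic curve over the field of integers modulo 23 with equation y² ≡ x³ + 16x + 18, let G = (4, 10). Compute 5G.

Repeated addition: build up to 5G.
2G: tangent at (4, 10): λ = (3·4² + 16)/(2·10) ≡ 18/20. 20⁻¹ ≡ 15 (mod 23) since 20·15 = 300 ≡ 1, so λ ≡ 18·15 ≡ 17.
  x = λ² - 4 - 4 = 289 - 8 ≡ 5; y = λ·(4 - 5) - 10 ≡ 19. → (5, 19)
3G: (5, 19) + (4, 10). λ = (10 - 19)/(4 - 5) ≡ 14/22 mod 23. 22⁻¹ ≡ 22 (mod 23), so λ ≡ 9.
  x = λ² - 5 - 4 = 81 - 9 ≡ 3; y = λ·(5 - 3) - 19 ≡ 22. → (3, 22)
4G: (3, 22) + (4, 10). λ = (10 - 22)/(4 - 3) ≡ 11/1 mod 23. 1⁻¹ ≡ 1 (mod 23), so λ ≡ 11.
  x = λ² - 3 - 4 = 121 - 7 ≡ 22; y = λ·(3 - 22) - 22 ≡ 22. → (22, 22)
5G: (22, 22) + (4, 10). λ = (10 - 22)/(4 - 22) ≡ 11/5 mod 23. 5⁻¹ ≡ 14 (mod 23) since 5·14 = 70 ≡ 1, so λ ≡ 16.
  x = λ² - 22 - 4 = 256 - 26 ≡ 0; y = λ·(22 - 0) - 22 ≡ 8. → (0, 8)

(0, 8)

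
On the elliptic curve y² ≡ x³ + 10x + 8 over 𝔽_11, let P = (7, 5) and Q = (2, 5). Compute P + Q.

(2, 6)

(7, 5) + (2, 5). λ = (5 - 5)/(2 - 7) ≡ 0/6 mod 11. 6⁻¹ ≡ 2 (mod 11) since 6·2 = 12 ≡ 1, so λ ≡ 0.
  x = λ² - 7 - 2 = 0 - 9 ≡ 2; y = λ·(7 - 2) - 5 ≡ 6. → (2, 6)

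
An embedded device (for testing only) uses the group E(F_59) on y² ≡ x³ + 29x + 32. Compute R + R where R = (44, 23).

(28, 50)

tangent at (44, 23): λ = (3·44² + 29)/(2·23) ≡ 55/46. 46⁻¹ ≡ 9 (mod 59), so λ ≡ 55·9 ≡ 23.
  x = λ² - 44 - 44 = 529 - 88 ≡ 28; y = λ·(44 - 28) - 23 ≡ 50. → (28, 50)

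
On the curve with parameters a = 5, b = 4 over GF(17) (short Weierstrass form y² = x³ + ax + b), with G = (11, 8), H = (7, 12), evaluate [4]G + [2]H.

(9, 8)

First 4G:
Double-and-add on 4 = (100)₂. Start with G = (11, 8) for the leading 1-bit.
double: tangent at (11, 8): λ = (3·11² + 5)/(2·8) ≡ 11/16. 16⁻¹ ≡ 16 (mod 17), so λ ≡ 11·16 ≡ 6.
  x = λ² - 11 - 11 = 36 - 22 ≡ 14; y = λ·(11 - 14) - 8 ≡ 8. → (14, 8)
double: tangent at (14, 8): λ = (3·14² + 5)/(2·8) ≡ 15/16. 16⁻¹ ≡ 16 (mod 17) since 16·16 = 256 ≡ 1, so λ ≡ 15·16 ≡ 2.
  x = λ² - 14 - 14 = 4 - 28 ≡ 10; y = λ·(14 - 10) - 8 ≡ 0. → (10, 0)
4G = (10, 0).
Next 2H:
Repeated addition: build up to 2H.
2H: tangent at (7, 12): λ = (3·7² + 5)/(2·12) ≡ 16/7. 7⁻¹ ≡ 5 (mod 17) since 7·5 = 35 ≡ 1, so λ ≡ 16·5 ≡ 12.
  x = λ² - 7 - 7 = 144 - 14 ≡ 11; y = λ·(7 - 11) - 12 ≡ 8. → (11, 8)
2H = (11, 8).
Finally 4G + 2H:
(10, 0) + (11, 8). λ = (8 - 0)/(11 - 10) ≡ 8/1 mod 17. 1⁻¹ ≡ 1 (mod 17) since 1·1 = 1 ≡ 1, so λ ≡ 8.
  x = λ² - 10 - 11 = 64 - 21 ≡ 9; y = λ·(10 - 9) - 0 ≡ 8. → (9, 8)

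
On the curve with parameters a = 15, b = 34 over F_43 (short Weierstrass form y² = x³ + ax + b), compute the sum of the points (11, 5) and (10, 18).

(11, 5) + (10, 18). λ = (18 - 5)/(10 - 11) ≡ 13/42 mod 43. 42⁻¹ ≡ 42 (mod 43), so λ ≡ 30.
  x = λ² - 11 - 10 = 900 - 21 ≡ 19; y = λ·(11 - 19) - 5 ≡ 13. → (19, 13)

(19, 13)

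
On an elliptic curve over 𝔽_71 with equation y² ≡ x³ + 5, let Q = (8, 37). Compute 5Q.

(1, 52)

Double-and-add on 5 = (101)₂. Start with Q = (8, 37) for the leading 1-bit.
double: tangent at (8, 37): λ = (3·8² + 0)/(2·37) ≡ 50/3. 3⁻¹ ≡ 24 (mod 71), so λ ≡ 50·24 ≡ 64.
  x = λ² - 8 - 8 = 4096 - 16 ≡ 33; y = λ·(8 - 33) - 37 ≡ 67. → (33, 67)
double: tangent at (33, 67): λ = (3·33² + 0)/(2·67) ≡ 1/63. 63⁻¹ ≡ 62 (mod 71), so λ ≡ 1·62 ≡ 62.
  x = λ² - 33 - 33 = 3844 - 66 ≡ 15; y = λ·(33 - 15) - 67 ≡ 55. → (15, 55)
add Q: (15, 55) + (8, 37). λ = (37 - 55)/(8 - 15) ≡ 53/64 mod 71. 64⁻¹ ≡ 10 (mod 71) since 64·10 = 640 ≡ 1, so λ ≡ 33.
  x = λ² - 15 - 8 = 1089 - 23 ≡ 1; y = λ·(15 - 1) - 55 ≡ 52. → (1, 52)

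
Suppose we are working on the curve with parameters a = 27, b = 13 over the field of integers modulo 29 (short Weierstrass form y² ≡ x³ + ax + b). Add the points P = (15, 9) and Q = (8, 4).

(0, 10)

(15, 9) + (8, 4). λ = (4 - 9)/(8 - 15) ≡ 24/22 mod 29. 22⁻¹ ≡ 4 (mod 29), so λ ≡ 9.
  x = λ² - 15 - 8 = 81 - 23 ≡ 0; y = λ·(15 - 0) - 9 ≡ 10. → (0, 10)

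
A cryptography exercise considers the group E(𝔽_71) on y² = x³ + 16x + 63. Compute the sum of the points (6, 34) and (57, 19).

(6, 34) + (57, 19). λ = (19 - 34)/(57 - 6) ≡ 56/51 mod 71. 51⁻¹ ≡ 39 (mod 71) since 51·39 = 1989 ≡ 1, so λ ≡ 54.
  x = λ² - 6 - 57 = 2916 - 63 ≡ 13; y = λ·(6 - 13) - 34 ≡ 14. → (13, 14)

(13, 14)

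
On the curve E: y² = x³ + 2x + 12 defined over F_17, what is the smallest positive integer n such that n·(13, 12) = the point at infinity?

9

2P: tangent at (13, 12): λ = (3·13² + 2)/(2·12) ≡ 16/7. 7⁻¹ ≡ 5 (mod 17), so λ ≡ 16·5 ≡ 12.
  x = λ² - 13 - 13 = 144 - 26 ≡ 16; y = λ·(13 - 16) - 12 ≡ 3. → (16, 3)
3P: (16, 3) + (13, 12). λ = (12 - 3)/(13 - 16) ≡ 9/14 mod 17. 14⁻¹ ≡ 11 (mod 17), so λ ≡ 14.
  x = λ² - 16 - 13 = 196 - 29 ≡ 14; y = λ·(16 - 14) - 3 ≡ 8. → (14, 8)
4P: (14, 8) + (13, 12). λ = (12 - 8)/(13 - 14) ≡ 4/16 mod 17. 16⁻¹ ≡ 16 (mod 17), so λ ≡ 13.
  x = λ² - 14 - 13 = 169 - 27 ≡ 6; y = λ·(14 - 6) - 8 ≡ 11. → (6, 11)
5P: (6, 11) + (13, 12). λ = (12 - 11)/(13 - 6) ≡ 1/7 mod 17. 7⁻¹ ≡ 5 (mod 17), so λ ≡ 5.
  x = λ² - 6 - 13 = 25 - 19 ≡ 6; y = λ·(6 - 6) - 11 ≡ 6. → (6, 6)
6P: (6, 6) + (13, 12). λ = (12 - 6)/(13 - 6) ≡ 6/7 mod 17. 7⁻¹ ≡ 5 (mod 17) since 7·5 = 35 ≡ 1, so λ ≡ 13.
  x = λ² - 6 - 13 = 169 - 19 ≡ 14; y = λ·(6 - 14) - 6 ≡ 9. → (14, 9)
7P: (14, 9) + (13, 12). λ = (12 - 9)/(13 - 14) ≡ 3/16 mod 17. 16⁻¹ ≡ 16 (mod 17), so λ ≡ 14.
  x = λ² - 14 - 13 = 196 - 27 ≡ 16; y = λ·(14 - 16) - 9 ≡ 14. → (16, 14)
8P: (16, 14) + (13, 12). λ = (12 - 14)/(13 - 16) ≡ 15/14 mod 17. 14⁻¹ ≡ 11 (mod 17), so λ ≡ 12.
  x = λ² - 16 - 13 = 144 - 29 ≡ 13; y = λ·(16 - 13) - 14 ≡ 5. → (13, 5)
9P: (13, 5) + (13, 12): same x and y₁ ≡ -y₂, so the sum is the point at infinity.
9P = the point at infinity, so the order is 9.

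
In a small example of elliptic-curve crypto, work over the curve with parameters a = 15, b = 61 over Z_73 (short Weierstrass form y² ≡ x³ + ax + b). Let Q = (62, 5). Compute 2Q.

tangent at (62, 5): λ = (3·62² + 15)/(2·5) ≡ 13/10. 10⁻¹ ≡ 22 (mod 73) since 10·22 = 220 ≡ 1, so λ ≡ 13·22 ≡ 67.
  x = λ² - 62 - 62 = 4489 - 124 ≡ 58; y = λ·(62 - 58) - 5 ≡ 44. → (58, 44)

(58, 44)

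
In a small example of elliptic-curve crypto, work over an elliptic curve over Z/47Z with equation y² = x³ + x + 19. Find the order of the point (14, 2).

2P: tangent at (14, 2): λ = (3·14² + 1)/(2·2) ≡ 25/4. 4⁻¹ ≡ 12 (mod 47) since 4·12 = 48 ≡ 1, so λ ≡ 25·12 ≡ 18.
  x = λ² - 14 - 14 = 324 - 28 ≡ 14; y = λ·(14 - 14) - 2 ≡ 45. → (14, 45)
3P: (14, 45) + (14, 2): same x and y₁ ≡ -y₂, so the sum is O.
3P = O, so the order is 3.

3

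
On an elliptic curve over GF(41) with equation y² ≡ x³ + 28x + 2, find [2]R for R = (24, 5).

tangent at (24, 5): λ = (3·24² + 28)/(2·5) ≡ 34/10. 10⁻¹ ≡ 37 (mod 41), so λ ≡ 34·37 ≡ 28.
  x = λ² - 24 - 24 = 784 - 48 ≡ 39; y = λ·(24 - 39) - 5 ≡ 26. → (39, 26)

(39, 26)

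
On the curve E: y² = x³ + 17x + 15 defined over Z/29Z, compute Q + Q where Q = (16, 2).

(19, 11)

tangent at (16, 2): λ = (3·16² + 17)/(2·2) ≡ 2/4. 4⁻¹ ≡ 22 (mod 29) since 4·22 = 88 ≡ 1, so λ ≡ 2·22 ≡ 15.
  x = λ² - 16 - 16 = 225 - 32 ≡ 19; y = λ·(16 - 19) - 2 ≡ 11. → (19, 11)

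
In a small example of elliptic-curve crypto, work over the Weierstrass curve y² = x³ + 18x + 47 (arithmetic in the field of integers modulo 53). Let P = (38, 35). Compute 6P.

Repeated addition: build up to 6P.
2P: tangent at (38, 35): λ = (3·38² + 18)/(2·35) ≡ 4/17. 17⁻¹ ≡ 25 (mod 53), so λ ≡ 4·25 ≡ 47.
  x = λ² - 38 - 38 = 2209 - 76 ≡ 13; y = λ·(38 - 13) - 35 ≡ 27. → (13, 27)
3P: (13, 27) + (38, 35). λ = (35 - 27)/(38 - 13) ≡ 8/25 mod 53. 25⁻¹ ≡ 17 (mod 53), so λ ≡ 30.
  x = λ² - 13 - 38 = 900 - 51 ≡ 1; y = λ·(13 - 1) - 27 ≡ 15. → (1, 15)
4P: (1, 15) + (38, 35). λ = (35 - 15)/(38 - 1) ≡ 20/37 mod 53. 37⁻¹ ≡ 43 (mod 53) since 37·43 = 1591 ≡ 1, so λ ≡ 12.
  x = λ² - 1 - 38 = 144 - 39 ≡ 52; y = λ·(1 - 52) - 15 ≡ 9. → (52, 9)
5P: (52, 9) + (38, 35). λ = (35 - 9)/(38 - 52) ≡ 26/39 mod 53. 39⁻¹ ≡ 34 (mod 53), so λ ≡ 36.
  x = λ² - 52 - 38 = 1296 - 90 ≡ 40; y = λ·(52 - 40) - 9 ≡ 52. → (40, 52)
6P: (40, 52) + (38, 35). λ = (35 - 52)/(38 - 40) ≡ 36/51 mod 53. 51⁻¹ ≡ 26 (mod 53), so λ ≡ 35.
  x = λ² - 40 - 38 = 1225 - 78 ≡ 34; y = λ·(40 - 34) - 52 ≡ 52. → (34, 52)

(34, 52)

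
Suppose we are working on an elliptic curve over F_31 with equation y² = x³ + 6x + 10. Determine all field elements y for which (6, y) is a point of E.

x³ + 6x + 10 = 262 ≡ 14 (mod 31).
Square roots of 14 mod 31: 13 and 18 (since 13² = 169 ≡ 14).

13, 18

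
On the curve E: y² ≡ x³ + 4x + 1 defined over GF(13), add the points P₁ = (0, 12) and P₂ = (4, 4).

(0, 12) + (4, 4). λ = (4 - 12)/(4 - 0) ≡ 5/4 mod 13. 4⁻¹ ≡ 10 (mod 13), so λ ≡ 11.
  x = λ² - 0 - 4 = 121 - 4 ≡ 0; y = λ·(0 - 0) - 12 ≡ 1. → (0, 1)

(0, 1)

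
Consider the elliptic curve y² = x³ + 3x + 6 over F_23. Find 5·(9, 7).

Write Q = (9, 7).
Repeated addition: build up to 5Q.
2Q: tangent at (9, 7): λ = (3·9² + 3)/(2·7) ≡ 16/14. 14⁻¹ ≡ 5 (mod 23) since 14·5 = 70 ≡ 1, so λ ≡ 16·5 ≡ 11.
  x = λ² - 9 - 9 = 121 - 18 ≡ 11; y = λ·(9 - 11) - 7 ≡ 17. → (11, 17)
3Q: (11, 17) + (9, 7). λ = (7 - 17)/(9 - 11) ≡ 13/21 mod 23. 21⁻¹ ≡ 11 (mod 23) since 21·11 = 231 ≡ 1, so λ ≡ 5.
  x = λ² - 11 - 9 = 25 - 20 ≡ 5; y = λ·(11 - 5) - 17 ≡ 13. → (5, 13)
4Q: (5, 13) + (9, 7). λ = (7 - 13)/(9 - 5) ≡ 17/4 mod 23. 4⁻¹ ≡ 6 (mod 23) since 4·6 = 24 ≡ 1, so λ ≡ 10.
  x = λ² - 5 - 9 = 100 - 14 ≡ 17; y = λ·(5 - 17) - 13 ≡ 5. → (17, 5)
5Q: (17, 5) + (9, 7). λ = (7 - 5)/(9 - 17) ≡ 2/15 mod 23. 15⁻¹ ≡ 20 (mod 23) since 15·20 = 300 ≡ 1, so λ ≡ 17.
  x = λ² - 17 - 9 = 289 - 26 ≡ 10; y = λ·(17 - 10) - 5 ≡ 22. → (10, 22)

(10, 22)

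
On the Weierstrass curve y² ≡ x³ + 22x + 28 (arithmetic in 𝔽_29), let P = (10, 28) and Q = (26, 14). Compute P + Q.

(10, 28) + (26, 14). λ = (14 - 28)/(26 - 10) ≡ 15/16 mod 29. 16⁻¹ ≡ 20 (mod 29) since 16·20 = 320 ≡ 1, so λ ≡ 10.
  x = λ² - 10 - 26 = 100 - 36 ≡ 6; y = λ·(10 - 6) - 28 ≡ 12. → (6, 12)

(6, 12)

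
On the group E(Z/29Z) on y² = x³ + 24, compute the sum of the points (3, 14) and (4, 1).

(3, 14) + (4, 1). λ = (1 - 14)/(4 - 3) ≡ 16/1 mod 29. 1⁻¹ ≡ 1 (mod 29) since 1·1 = 1 ≡ 1, so λ ≡ 16.
  x = λ² - 3 - 4 = 256 - 7 ≡ 17; y = λ·(3 - 17) - 14 ≡ 23. → (17, 23)

(17, 23)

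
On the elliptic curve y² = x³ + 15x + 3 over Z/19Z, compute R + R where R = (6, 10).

(12, 12)

tangent at (6, 10): λ = (3·6² + 15)/(2·10) ≡ 9/1. 1⁻¹ ≡ 1 (mod 19) since 1·1 = 1 ≡ 1, so λ ≡ 9·1 ≡ 9.
  x = λ² - 6 - 6 = 81 - 12 ≡ 12; y = λ·(6 - 12) - 10 ≡ 12. → (12, 12)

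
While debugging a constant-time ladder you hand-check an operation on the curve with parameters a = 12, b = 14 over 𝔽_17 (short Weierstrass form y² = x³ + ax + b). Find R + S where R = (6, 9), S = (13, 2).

(6, 9) + (13, 2). λ = (2 - 9)/(13 - 6) ≡ 10/7 mod 17. 7⁻¹ ≡ 5 (mod 17), so λ ≡ 16.
  x = λ² - 6 - 13 = 256 - 19 ≡ 16; y = λ·(6 - 16) - 9 ≡ 1. → (16, 1)

(16, 1)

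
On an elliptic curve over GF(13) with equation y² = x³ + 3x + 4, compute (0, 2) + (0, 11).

The two points share x = 0 and their y-coordinates satisfy 2 + 11 ≡ 0 (mod 13), so they are inverses. Their sum is the point at infinity.

O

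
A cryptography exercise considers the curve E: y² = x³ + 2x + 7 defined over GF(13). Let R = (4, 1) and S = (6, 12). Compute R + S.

(4, 1) + (6, 12). λ = (12 - 1)/(6 - 4) ≡ 11/2 mod 13. 2⁻¹ ≡ 7 (mod 13) since 2·7 = 14 ≡ 1, so λ ≡ 12.
  x = λ² - 4 - 6 = 144 - 10 ≡ 4; y = λ·(4 - 4) - 1 ≡ 12. → (4, 12)

(4, 12)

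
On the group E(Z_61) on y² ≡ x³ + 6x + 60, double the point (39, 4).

(56, 24)

tangent at (39, 4): λ = (3·39² + 6)/(2·4) ≡ 55/8. 8⁻¹ ≡ 23 (mod 61), so λ ≡ 55·23 ≡ 45.
  x = λ² - 39 - 39 = 2025 - 78 ≡ 56; y = λ·(39 - 56) - 4 ≡ 24. → (56, 24)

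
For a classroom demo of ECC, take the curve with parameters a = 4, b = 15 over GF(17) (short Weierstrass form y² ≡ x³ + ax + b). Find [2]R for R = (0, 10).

(15, 4)

tangent at (0, 10): λ = (3·0² + 4)/(2·10) ≡ 4/3. 3⁻¹ ≡ 6 (mod 17), so λ ≡ 4·6 ≡ 7.
  x = λ² - 0 - 0 = 49 - 0 ≡ 15; y = λ·(0 - 15) - 10 ≡ 4. → (15, 4)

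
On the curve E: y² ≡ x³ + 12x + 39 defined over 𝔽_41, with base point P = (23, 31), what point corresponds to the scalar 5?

Double-and-add on 5 = (101)₂. Start with P = (23, 31) for the leading 1-bit.
double: tangent at (23, 31): λ = (3·23² + 12)/(2·31) ≡ 0/21. 21⁻¹ ≡ 2 (mod 41), so λ ≡ 0·2 ≡ 0.
  x = λ² - 23 - 23 = 0 - 46 ≡ 36; y = λ·(23 - 36) - 31 ≡ 10. → (36, 10)
double: tangent at (36, 10): λ = (3·36² + 12)/(2·10) ≡ 5/20. 20⁻¹ ≡ 39 (mod 41) since 20·39 = 780 ≡ 1, so λ ≡ 5·39 ≡ 31.
  x = λ² - 36 - 36 = 961 - 72 ≡ 28; y = λ·(36 - 28) - 10 ≡ 33. → (28, 33)
add P: (28, 33) + (23, 31). λ = (31 - 33)/(23 - 28) ≡ 39/36 mod 41. 36⁻¹ ≡ 8 (mod 41), so λ ≡ 25.
  x = λ² - 28 - 23 = 625 - 51 ≡ 0; y = λ·(28 - 0) - 33 ≡ 11. → (0, 11)

(0, 11)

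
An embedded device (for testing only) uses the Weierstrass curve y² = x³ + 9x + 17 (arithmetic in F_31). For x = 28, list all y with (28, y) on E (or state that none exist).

5, 26

x³ + 9x + 17 = 22221 ≡ 25 (mod 31).
Square roots of 25 mod 31: 5 and 26 (since 5² = 25 ≡ 25).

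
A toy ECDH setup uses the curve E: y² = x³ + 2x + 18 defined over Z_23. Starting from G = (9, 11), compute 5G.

O

Double-and-add on 5 = (101)₂. Start with G = (9, 11) for the leading 1-bit.
double: tangent at (9, 11): λ = (3·9² + 2)/(2·11) ≡ 15/22. 22⁻¹ ≡ 22 (mod 23), so λ ≡ 15·22 ≡ 8.
  x = λ² - 9 - 9 = 64 - 18 ≡ 0; y = λ·(9 - 0) - 11 ≡ 15. → (0, 15)
double: tangent at (0, 15): λ = (3·0² + 2)/(2·15) ≡ 2/7. 7⁻¹ ≡ 10 (mod 23) since 7·10 = 70 ≡ 1, so λ ≡ 2·10 ≡ 20.
  x = λ² - 0 - 0 = 400 - 0 ≡ 9; y = λ·(0 - 9) - 15 ≡ 12. → (9, 12)
add G: (9, 12) + (9, 11): same x and y₁ ≡ -y₂, so the sum is 𝒪.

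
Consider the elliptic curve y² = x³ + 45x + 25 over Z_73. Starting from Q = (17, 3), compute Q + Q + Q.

Repeated addition: build up to 3Q.
2Q: tangent at (17, 3): λ = (3·17² + 45)/(2·3) ≡ 36/6. 6⁻¹ ≡ 61 (mod 73) since 6·61 = 366 ≡ 1, so λ ≡ 36·61 ≡ 6.
  x = λ² - 17 - 17 = 36 - 34 ≡ 2; y = λ·(17 - 2) - 3 ≡ 14. → (2, 14)
3Q: (2, 14) + (17, 3). λ = (3 - 14)/(17 - 2) ≡ 62/15 mod 73. 15⁻¹ ≡ 39 (mod 73), so λ ≡ 9.
  x = λ² - 2 - 17 = 81 - 19 ≡ 62; y = λ·(2 - 62) - 14 ≡ 30. → (62, 30)

(62, 30)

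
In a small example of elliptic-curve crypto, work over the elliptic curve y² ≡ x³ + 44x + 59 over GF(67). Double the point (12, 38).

(13, 58)

tangent at (12, 38): λ = (3·12² + 44)/(2·38) ≡ 7/9. 9⁻¹ ≡ 15 (mod 67), so λ ≡ 7·15 ≡ 38.
  x = λ² - 12 - 12 = 1444 - 24 ≡ 13; y = λ·(12 - 13) - 38 ≡ 58. → (13, 58)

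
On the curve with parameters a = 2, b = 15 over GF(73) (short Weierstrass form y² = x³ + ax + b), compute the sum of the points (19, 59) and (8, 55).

(19, 59) + (8, 55). λ = (55 - 59)/(8 - 19) ≡ 69/62 mod 73. 62⁻¹ ≡ 53 (mod 73) since 62·53 = 3286 ≡ 1, so λ ≡ 7.
  x = λ² - 19 - 8 = 49 - 27 ≡ 22; y = λ·(19 - 22) - 59 ≡ 66. → (22, 66)

(22, 66)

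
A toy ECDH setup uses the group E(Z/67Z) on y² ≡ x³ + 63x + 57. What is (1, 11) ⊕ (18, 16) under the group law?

(46, 27)

(1, 11) + (18, 16). λ = (16 - 11)/(18 - 1) ≡ 5/17 mod 67. 17⁻¹ ≡ 4 (mod 67) since 17·4 = 68 ≡ 1, so λ ≡ 20.
  x = λ² - 1 - 18 = 400 - 19 ≡ 46; y = λ·(1 - 46) - 11 ≡ 27. → (46, 27)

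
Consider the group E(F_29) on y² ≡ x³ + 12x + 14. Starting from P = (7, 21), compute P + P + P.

Repeated addition: build up to 3P.
2P: tangent at (7, 21): λ = (3·7² + 12)/(2·21) ≡ 14/13. 13⁻¹ ≡ 9 (mod 29), so λ ≡ 14·9 ≡ 10.
  x = λ² - 7 - 7 = 100 - 14 ≡ 28; y = λ·(7 - 28) - 21 ≡ 1. → (28, 1)
3P: (28, 1) + (7, 21). λ = (21 - 1)/(7 - 28) ≡ 20/8 mod 29. 8⁻¹ ≡ 11 (mod 29), so λ ≡ 17.
  x = λ² - 28 - 7 = 289 - 35 ≡ 22; y = λ·(28 - 22) - 1 ≡ 14. → (22, 14)

(22, 14)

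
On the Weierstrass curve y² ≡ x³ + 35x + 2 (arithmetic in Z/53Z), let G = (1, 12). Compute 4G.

Double-and-add on 4 = (100)₂. Start with G = (1, 12) for the leading 1-bit.
double: tangent at (1, 12): λ = (3·1² + 35)/(2·12) ≡ 38/24. 24⁻¹ ≡ 42 (mod 53) since 24·42 = 1008 ≡ 1, so λ ≡ 38·42 ≡ 6.
  x = λ² - 1 - 1 = 36 - 2 ≡ 34; y = λ·(1 - 34) - 12 ≡ 2. → (34, 2)
double: tangent at (34, 2): λ = (3·34² + 35)/(2·2) ≡ 5/4. 4⁻¹ ≡ 40 (mod 53), so λ ≡ 5·40 ≡ 41.
  x = λ² - 34 - 34 = 1681 - 68 ≡ 23; y = λ·(34 - 23) - 2 ≡ 25. → (23, 25)

(23, 25)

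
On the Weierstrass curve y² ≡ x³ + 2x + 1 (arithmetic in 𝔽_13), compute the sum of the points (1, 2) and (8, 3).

(8, 10)

(1, 2) + (8, 3). λ = (3 - 2)/(8 - 1) ≡ 1/7 mod 13. 7⁻¹ ≡ 2 (mod 13), so λ ≡ 2.
  x = λ² - 1 - 8 = 4 - 9 ≡ 8; y = λ·(1 - 8) - 2 ≡ 10. → (8, 10)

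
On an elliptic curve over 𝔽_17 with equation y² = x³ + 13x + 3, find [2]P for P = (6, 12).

tangent at (6, 12): λ = (3·6² + 13)/(2·12) ≡ 2/7. 7⁻¹ ≡ 5 (mod 17), so λ ≡ 2·5 ≡ 10.
  x = λ² - 6 - 6 = 100 - 12 ≡ 3; y = λ·(6 - 3) - 12 ≡ 1. → (3, 1)

(3, 1)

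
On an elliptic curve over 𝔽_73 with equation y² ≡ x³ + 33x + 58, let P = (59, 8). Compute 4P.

(35, 54)

Repeated addition: build up to 4P.
2P: tangent at (59, 8): λ = (3·59² + 33)/(2·8) ≡ 37/16. 16⁻¹ ≡ 32 (mod 73) since 16·32 = 512 ≡ 1, so λ ≡ 37·32 ≡ 16.
  x = λ² - 59 - 59 = 256 - 118 ≡ 65; y = λ·(59 - 65) - 8 ≡ 42. → (65, 42)
3P: (65, 42) + (59, 8). λ = (8 - 42)/(59 - 65) ≡ 39/67 mod 73. 67⁻¹ ≡ 12 (mod 73) since 67·12 = 804 ≡ 1, so λ ≡ 30.
  x = λ² - 65 - 59 = 900 - 124 ≡ 46; y = λ·(65 - 46) - 42 ≡ 17. → (46, 17)
4P: (46, 17) + (59, 8). λ = (8 - 17)/(59 - 46) ≡ 64/13 mod 73. 13⁻¹ ≡ 45 (mod 73) since 13·45 = 585 ≡ 1, so λ ≡ 33.
  x = λ² - 46 - 59 = 1089 - 105 ≡ 35; y = λ·(46 - 35) - 17 ≡ 54. → (35, 54)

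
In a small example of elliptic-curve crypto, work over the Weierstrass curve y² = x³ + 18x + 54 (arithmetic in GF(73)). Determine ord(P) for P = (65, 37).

2P: tangent at (65, 37): λ = (3·65² + 18)/(2·37) ≡ 64/1. 1⁻¹ ≡ 1 (mod 73), so λ ≡ 64·1 ≡ 64.
  x = λ² - 65 - 65 = 4096 - 130 ≡ 24; y = λ·(65 - 24) - 37 ≡ 32. → (24, 32)
3P: (24, 32) + (65, 37). λ = (37 - 32)/(65 - 24) ≡ 5/41 mod 73. 41⁻¹ ≡ 57 (mod 73), so λ ≡ 66.
  x = λ² - 24 - 65 = 4356 - 89 ≡ 33; y = λ·(24 - 33) - 32 ≡ 31. → (33, 31)
4P: (33, 31) + (65, 37). λ = (37 - 31)/(65 - 33) ≡ 6/32 mod 73. 32⁻¹ ≡ 16 (mod 73) since 32·16 = 512 ≡ 1, so λ ≡ 23.
  x = λ² - 33 - 65 = 529 - 98 ≡ 66; y = λ·(33 - 66) - 31 ≡ 13. → (66, 13)
5P: (66, 13) + (65, 37). λ = (37 - 13)/(65 - 66) ≡ 24/72 mod 73. 72⁻¹ ≡ 72 (mod 73) since 72·72 = 5184 ≡ 1, so λ ≡ 49.
  x = λ² - 66 - 65 = 2401 - 131 ≡ 7; y = λ·(66 - 7) - 13 ≡ 31. → (7, 31)
6P: (7, 31) + (65, 37). λ = (37 - 31)/(65 - 7) ≡ 6/58 mod 73. 58⁻¹ ≡ 34 (mod 73), so λ ≡ 58.
  x = λ² - 7 - 65 = 3364 - 72 ≡ 7; y = λ·(7 - 7) - 31 ≡ 42. → (7, 42)
7P: (7, 42) + (65, 37). λ = (37 - 42)/(65 - 7) ≡ 68/58 mod 73. 58⁻¹ ≡ 34 (mod 73) since 58·34 = 1972 ≡ 1, so λ ≡ 49.
  x = λ² - 7 - 65 = 2401 - 72 ≡ 66; y = λ·(7 - 66) - 42 ≡ 60. → (66, 60)
8P: (66, 60) + (65, 37). λ = (37 - 60)/(65 - 66) ≡ 50/72 mod 73. 72⁻¹ ≡ 72 (mod 73) since 72·72 = 5184 ≡ 1, so λ ≡ 23.
  x = λ² - 66 - 65 = 529 - 131 ≡ 33; y = λ·(66 - 33) - 60 ≡ 42. → (33, 42)
9P: (33, 42) + (65, 37). λ = (37 - 42)/(65 - 33) ≡ 68/32 mod 73. 32⁻¹ ≡ 16 (mod 73) since 32·16 = 512 ≡ 1, so λ ≡ 66.
  x = λ² - 33 - 65 = 4356 - 98 ≡ 24; y = λ·(33 - 24) - 42 ≡ 41. → (24, 41)
10P: (24, 41) + (65, 37). λ = (37 - 41)/(65 - 24) ≡ 69/41 mod 73. 41⁻¹ ≡ 57 (mod 73), so λ ≡ 64.
  x = λ² - 24 - 65 = 4096 - 89 ≡ 65; y = λ·(24 - 65) - 41 ≡ 36. → (65, 36)
11P: (65, 36) + (65, 37): same x and y₁ ≡ -y₂, so the sum is O.
11P = O, so the order is 11.

11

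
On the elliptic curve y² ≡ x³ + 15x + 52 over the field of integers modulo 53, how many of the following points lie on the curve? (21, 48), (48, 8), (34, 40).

(21, 48): 48² ≡ 25, rhs ≡ 35 → off.
(48, 8): 8² ≡ 11, rhs ≡ 11 → on.
(34, 40): 40² ≡ 10, rhs ≡ 10 → on.

2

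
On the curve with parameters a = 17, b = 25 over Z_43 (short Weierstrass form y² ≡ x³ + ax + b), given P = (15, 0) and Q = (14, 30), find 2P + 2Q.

(25, 6)

First 2P:
Repeated addition: build up to 2P.
2P: (15, 0) + (15, 0): same x and y₁ ≡ -y₂, so the sum is the point at infinity.
2P = the point at infinity.
Next 2Q:
Repeated addition: build up to 2Q.
2Q: tangent at (14, 30): λ = (3·14² + 17)/(2·30) ≡ 3/17. 17⁻¹ ≡ 38 (mod 43), so λ ≡ 3·38 ≡ 28.
  x = λ² - 14 - 14 = 784 - 28 ≡ 25; y = λ·(14 - 25) - 30 ≡ 6. → (25, 6)
2Q = (25, 6).
Finally 2P + 2Q:
the point at infinity + (25, 6) = (25, 6) (identity).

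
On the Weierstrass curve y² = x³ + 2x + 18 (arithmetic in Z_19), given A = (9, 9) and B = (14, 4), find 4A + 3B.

(2, 7)

First 4A:
Double-and-add on 4 = (100)₂. Start with A = (9, 9) for the leading 1-bit.
double: tangent at (9, 9): λ = (3·9² + 2)/(2·9) ≡ 17/18. 18⁻¹ ≡ 18 (mod 19) since 18·18 = 324 ≡ 1, so λ ≡ 17·18 ≡ 2.
  x = λ² - 9 - 9 = 4 - 18 ≡ 5; y = λ·(9 - 5) - 9 ≡ 18. → (5, 18)
double: tangent at (5, 18): λ = (3·5² + 2)/(2·18) ≡ 1/17. 17⁻¹ ≡ 9 (mod 19) since 17·9 = 153 ≡ 1, so λ ≡ 1·9 ≡ 9.
  x = λ² - 5 - 5 = 81 - 10 ≡ 14; y = λ·(5 - 14) - 18 ≡ 15. → (14, 15)
4A = (14, 15).
Next 3B:
Repeated addition: build up to 3B.
2B: tangent at (14, 4): λ = (3·14² + 2)/(2·4) ≡ 1/8. 8⁻¹ ≡ 12 (mod 19), so λ ≡ 1·12 ≡ 12.
  x = λ² - 14 - 14 = 144 - 28 ≡ 2; y = λ·(14 - 2) - 4 ≡ 7. → (2, 7)
3B: (2, 7) + (14, 4). λ = (4 - 7)/(14 - 2) ≡ 16/12 mod 19. 12⁻¹ ≡ 8 (mod 19), so λ ≡ 14.
  x = λ² - 2 - 14 = 196 - 16 ≡ 9; y = λ·(2 - 9) - 7 ≡ 9. → (9, 9)
3B = (9, 9).
Finally 4A + 3B:
(14, 15) + (9, 9). λ = (9 - 15)/(9 - 14) ≡ 13/14 mod 19. 14⁻¹ ≡ 15 (mod 19) since 14·15 = 210 ≡ 1, so λ ≡ 5.
  x = λ² - 14 - 9 = 25 - 23 ≡ 2; y = λ·(14 - 2) - 15 ≡ 7. → (2, 7)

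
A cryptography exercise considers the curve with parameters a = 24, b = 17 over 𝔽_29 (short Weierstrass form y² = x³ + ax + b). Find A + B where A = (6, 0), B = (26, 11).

(6, 0) + (26, 11). λ = (11 - 0)/(26 - 6) ≡ 11/20 mod 29. 20⁻¹ ≡ 16 (mod 29), so λ ≡ 2.
  x = λ² - 6 - 26 = 4 - 32 ≡ 1; y = λ·(6 - 1) - 0 ≡ 10. → (1, 10)

(1, 10)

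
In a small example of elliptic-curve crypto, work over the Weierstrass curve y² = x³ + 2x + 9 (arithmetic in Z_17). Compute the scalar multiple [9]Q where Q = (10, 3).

Repeated addition: build up to 9Q.
2Q: tangent at (10, 3): λ = (3·10² + 2)/(2·3) ≡ 13/6. 6⁻¹ ≡ 3 (mod 17) since 6·3 = 18 ≡ 1, so λ ≡ 13·3 ≡ 5.
  x = λ² - 10 - 10 = 25 - 20 ≡ 5; y = λ·(10 - 5) - 3 ≡ 5. → (5, 5)
3Q: (5, 5) + (10, 3). λ = (3 - 5)/(10 - 5) ≡ 15/5 mod 17. 5⁻¹ ≡ 7 (mod 17), so λ ≡ 3.
  x = λ² - 5 - 10 = 9 - 15 ≡ 11; y = λ·(5 - 11) - 5 ≡ 11. → (11, 11)
4Q: (11, 11) + (10, 3). λ = (3 - 11)/(10 - 11) ≡ 9/16 mod 17. 16⁻¹ ≡ 16 (mod 17), so λ ≡ 8.
  x = λ² - 11 - 10 = 64 - 21 ≡ 9; y = λ·(11 - 9) - 11 ≡ 5. → (9, 5)
5Q: (9, 5) + (10, 3). λ = (3 - 5)/(10 - 9) ≡ 15/1 mod 17. 1⁻¹ ≡ 1 (mod 17), so λ ≡ 15.
  x = λ² - 9 - 10 = 225 - 19 ≡ 2; y = λ·(9 - 2) - 5 ≡ 15. → (2, 15)
6Q: (2, 15) + (10, 3). λ = (3 - 15)/(10 - 2) ≡ 5/8 mod 17. 8⁻¹ ≡ 15 (mod 17) since 8·15 = 120 ≡ 1, so λ ≡ 7.
  x = λ² - 2 - 10 = 49 - 12 ≡ 3; y = λ·(2 - 3) - 15 ≡ 12. → (3, 12)
7Q: (3, 12) + (10, 3). λ = (3 - 12)/(10 - 3) ≡ 8/7 mod 17. 7⁻¹ ≡ 5 (mod 17), so λ ≡ 6.
  x = λ² - 3 - 10 = 36 - 13 ≡ 6; y = λ·(3 - 6) - 12 ≡ 4. → (6, 4)
8Q: (6, 4) + (10, 3). λ = (3 - 4)/(10 - 6) ≡ 16/4 mod 17. 4⁻¹ ≡ 13 (mod 17), so λ ≡ 4.
  x = λ² - 6 - 10 = 16 - 16 ≡ 0; y = λ·(6 - 0) - 4 ≡ 3. → (0, 3)
9Q: (0, 3) + (10, 3). λ = (3 - 3)/(10 - 0) ≡ 0/10 mod 17. 10⁻¹ ≡ 12 (mod 17), so λ ≡ 0.
  x = λ² - 0 - 10 = 0 - 10 ≡ 7; y = λ·(0 - 7) - 3 ≡ 14. → (7, 14)

(7, 14)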